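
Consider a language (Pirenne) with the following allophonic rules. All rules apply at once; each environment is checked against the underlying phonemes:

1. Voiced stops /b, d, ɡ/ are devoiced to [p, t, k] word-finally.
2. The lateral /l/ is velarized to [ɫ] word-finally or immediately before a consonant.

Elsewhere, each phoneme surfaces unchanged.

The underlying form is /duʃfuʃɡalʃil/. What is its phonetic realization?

[duʃfuʃɡaɫʃiɫ]

/d/ — word-initial; rule 1 does not apply here → [d].
/ɡ/ — between /ʃ/ and /a/; rule 1 does not apply here → [ɡ].
Rule 2 applies to /l/ (between /a/ and /ʃ/: word-finally or immediately before a consonant) → [ɫ].
/l/ (word-final): word-finally or immediately before a consonant, so rule 2 applies → [ɫ].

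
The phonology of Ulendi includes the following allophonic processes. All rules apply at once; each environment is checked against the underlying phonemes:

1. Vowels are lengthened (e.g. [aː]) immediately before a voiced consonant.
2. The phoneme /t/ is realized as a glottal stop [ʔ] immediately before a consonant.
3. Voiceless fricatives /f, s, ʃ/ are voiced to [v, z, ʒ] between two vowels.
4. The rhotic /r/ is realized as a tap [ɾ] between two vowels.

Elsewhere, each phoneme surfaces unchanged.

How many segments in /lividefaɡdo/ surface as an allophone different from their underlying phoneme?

4

Segments that undergo a rule: /i/ → [iː] (rule 1); /i/ → [iː] (rule 1); /f/ → [v] (rule 3); /a/ → [aː] (rule 1).
All other segments surface unchanged.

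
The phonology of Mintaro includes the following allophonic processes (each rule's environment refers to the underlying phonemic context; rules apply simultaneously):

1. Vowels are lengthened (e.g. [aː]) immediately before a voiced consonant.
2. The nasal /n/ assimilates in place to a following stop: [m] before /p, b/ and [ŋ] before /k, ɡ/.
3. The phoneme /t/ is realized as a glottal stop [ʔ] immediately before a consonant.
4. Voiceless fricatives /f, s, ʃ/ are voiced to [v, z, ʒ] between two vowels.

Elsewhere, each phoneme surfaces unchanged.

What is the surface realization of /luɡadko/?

[luːɡaːdko]

/l/ stays [l].
/u/ — between /l/ and /ɡ/, before a voiced consonant — surfaces as [uː] (rule 1).
/ɡ/ (between /u/ and /a/): no rule targets it → [ɡ].
/a/ — between /ɡ/ and /d/, before a voiced consonant — surfaces as [aː] (rule 1).
/d/ (between /a/ and /k/) is unaffected → [d].
/k/ — not in any rule's target class → [k].
/o/ — word-final; rule 1 does not apply here → [o].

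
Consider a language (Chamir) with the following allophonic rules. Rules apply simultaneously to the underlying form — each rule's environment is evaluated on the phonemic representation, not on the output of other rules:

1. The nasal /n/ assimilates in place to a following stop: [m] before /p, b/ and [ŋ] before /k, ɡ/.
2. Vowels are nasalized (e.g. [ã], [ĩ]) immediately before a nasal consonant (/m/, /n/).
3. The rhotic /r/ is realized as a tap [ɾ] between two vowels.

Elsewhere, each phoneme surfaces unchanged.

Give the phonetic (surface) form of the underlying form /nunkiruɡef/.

/n/ (word-initial): rule 1 targets it, but not before a labial or velar stop → unchanged [n].
/u/ (between /n/ and /n/) occurs before a nasal consonant → [ũ] by rule 2.
/n/ (between /u/ and /k/): before a labial or velar stop, so rule 1 applies → [ŋ].
/k/ stays [k].
/i/ (between /k/ and /r/) fails the environment for rule 2, so it stays [i].
/r/ — between /i/ and /u/, between two vowels — surfaces as [ɾ] (rule 3).
/u/ — between /r/ and /ɡ/; rule 2 does not apply here → [u].
/ɡ/ — not in any rule's target class → [ɡ].
/e/ — between /ɡ/ and /f/; rule 2 does not apply here → [e].
/f/ — not in any rule's target class → [f].

[nũŋkiɾuɡef]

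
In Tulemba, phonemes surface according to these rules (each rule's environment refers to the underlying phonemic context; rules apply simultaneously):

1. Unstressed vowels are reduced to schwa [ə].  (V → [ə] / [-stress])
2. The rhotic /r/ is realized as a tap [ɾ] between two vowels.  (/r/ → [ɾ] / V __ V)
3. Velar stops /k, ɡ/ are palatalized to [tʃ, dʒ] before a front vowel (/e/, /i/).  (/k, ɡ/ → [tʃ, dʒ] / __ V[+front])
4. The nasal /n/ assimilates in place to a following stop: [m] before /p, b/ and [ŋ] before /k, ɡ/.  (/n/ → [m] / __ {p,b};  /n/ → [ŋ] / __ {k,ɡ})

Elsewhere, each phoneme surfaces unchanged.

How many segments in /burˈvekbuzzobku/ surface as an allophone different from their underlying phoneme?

4

Segments that undergo a rule: /u/ → [ə] (rule 1); /u/ → [ə] (rule 1); /o/ → [ə] (rule 1); /u/ → [ə] (rule 1).
All other segments surface unchanged.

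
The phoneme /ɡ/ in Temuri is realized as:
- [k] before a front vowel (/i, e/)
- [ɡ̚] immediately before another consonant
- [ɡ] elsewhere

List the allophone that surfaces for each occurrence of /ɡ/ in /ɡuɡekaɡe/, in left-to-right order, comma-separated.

Occurrence 1 (position 1): no conditioning environment matches → elsewhere allophone [ɡ].
Occurrence 2 (position 3): before a front vowel (/i, e/) → [k].
Occurrence 3 (position 7): before a front vowel (/i, e/) → [k].

[ɡ], [k], [k]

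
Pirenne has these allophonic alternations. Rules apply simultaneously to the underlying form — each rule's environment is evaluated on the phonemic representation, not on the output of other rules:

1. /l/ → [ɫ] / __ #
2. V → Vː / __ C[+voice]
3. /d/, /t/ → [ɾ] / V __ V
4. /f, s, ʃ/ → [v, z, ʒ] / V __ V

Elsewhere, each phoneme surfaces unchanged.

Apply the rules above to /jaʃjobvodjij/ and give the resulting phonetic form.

/j/ — not in any rule's target class → [j].
/a/ (between /j/ and /ʃ/): rule 2 targets it, but not before a voiced consonant → unchanged [a].
/ʃ/ (between /a/ and /j/): rule 4 targets it, but not between two vowels → unchanged [ʃ].
/j/ (between /ʃ/ and /o/): no rule targets it → [j].
Rule 2 applies to /o/ (between /j/ and /b/: before a voiced consonant) → [oː].
/b/ — not in any rule's target class → [b].
/v/ (between /b/ and /o/) is unaffected → [v].
/o/ meets the environment for rule 2 (before a voiced consonant) → [oː].
/d/ (between /o/ and /j/): rule 3 targets it, but not between two vowels → unchanged [d].
/j/ — not in any rule's target class → [j].
/i/ — between /j/ and /j/, before a voiced consonant — surfaces as [iː] (rule 2).
/j/ stays [j].

[jaʃjoːbvoːdjiːj]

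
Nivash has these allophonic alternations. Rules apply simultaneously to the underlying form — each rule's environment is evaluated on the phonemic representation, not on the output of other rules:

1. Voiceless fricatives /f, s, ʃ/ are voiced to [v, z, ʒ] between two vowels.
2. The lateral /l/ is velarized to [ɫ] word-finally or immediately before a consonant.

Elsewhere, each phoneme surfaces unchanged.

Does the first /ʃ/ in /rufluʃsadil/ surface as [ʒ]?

/ʃ/ (between /u/ and /s/): rule 1 targets it, but not between two vowels → unchanged [ʃ].
The actual realization is [ʃ], not [ʒ].

No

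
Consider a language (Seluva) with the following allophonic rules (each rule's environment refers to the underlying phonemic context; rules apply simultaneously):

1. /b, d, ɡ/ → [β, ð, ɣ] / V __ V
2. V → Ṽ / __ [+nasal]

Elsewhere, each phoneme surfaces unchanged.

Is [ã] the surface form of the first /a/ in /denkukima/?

No

/a/ (word-final): rule 2 targets it, but not before a nasal consonant → unchanged [a].
The actual realization is [a], not [ã].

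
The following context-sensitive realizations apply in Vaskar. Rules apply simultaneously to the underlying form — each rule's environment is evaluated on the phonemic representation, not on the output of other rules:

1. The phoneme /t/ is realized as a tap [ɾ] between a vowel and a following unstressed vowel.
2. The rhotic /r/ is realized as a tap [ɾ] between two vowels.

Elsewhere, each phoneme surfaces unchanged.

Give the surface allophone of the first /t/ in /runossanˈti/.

[t]

/t/ (between /n/ and /i/) is in the target of rule 1 but the environment (between a vowel and a following unstressed vowel) is not met → [t].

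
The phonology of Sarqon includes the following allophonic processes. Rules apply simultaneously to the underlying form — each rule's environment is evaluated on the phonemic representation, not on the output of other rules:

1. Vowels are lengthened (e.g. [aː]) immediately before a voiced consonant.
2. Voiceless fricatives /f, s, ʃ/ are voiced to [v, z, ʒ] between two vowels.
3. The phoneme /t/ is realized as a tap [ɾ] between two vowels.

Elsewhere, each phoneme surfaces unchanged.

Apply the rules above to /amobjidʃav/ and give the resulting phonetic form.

Rule 1 applies to /a/ (word-initial: before a voiced consonant) → [aː].
/m/ — not in any rule's target class → [m].
/o/ (between /m/ and /b/) occurs before a voiced consonant → [oː] by rule 1.
/b/ — not in any rule's target class → [b].
/j/ (between /b/ and /i/) is unaffected → [j].
Rule 1 applies to /i/ (between /j/ and /d/: before a voiced consonant) → [iː].
/d/ — not in any rule's target class → [d].
/ʃ/ (between /d/ and /a/) is in the target of rule 2 but the environment (between two vowels) is not met → [ʃ].
/a/ (between /ʃ/ and /v/) occurs before a voiced consonant → [aː] by rule 1.
/v/ stays [v].

[aːmoːbjiːdʃaːv]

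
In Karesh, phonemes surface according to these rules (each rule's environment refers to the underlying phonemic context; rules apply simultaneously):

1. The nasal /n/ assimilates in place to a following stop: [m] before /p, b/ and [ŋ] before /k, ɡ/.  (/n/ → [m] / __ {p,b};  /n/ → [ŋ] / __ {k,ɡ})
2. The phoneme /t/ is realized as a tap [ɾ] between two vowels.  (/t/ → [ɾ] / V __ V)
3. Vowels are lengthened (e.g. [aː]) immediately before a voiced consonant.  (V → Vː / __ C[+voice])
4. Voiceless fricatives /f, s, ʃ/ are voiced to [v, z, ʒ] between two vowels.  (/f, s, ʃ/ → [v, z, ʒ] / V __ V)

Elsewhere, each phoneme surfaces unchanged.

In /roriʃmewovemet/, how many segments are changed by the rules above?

Segments that undergo a rule: /o/ → [oː] (rule 3); /e/ → [eː] (rule 3); /o/ → [oː] (rule 3); /e/ → [eː] (rule 3).
All other segments surface unchanged.

4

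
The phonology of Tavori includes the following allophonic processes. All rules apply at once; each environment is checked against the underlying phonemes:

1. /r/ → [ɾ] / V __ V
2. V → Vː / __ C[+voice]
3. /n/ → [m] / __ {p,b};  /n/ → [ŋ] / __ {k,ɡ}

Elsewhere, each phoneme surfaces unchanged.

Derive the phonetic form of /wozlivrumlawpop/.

[woːzliːvruːmlaːwpop]

/w/ — not in any rule's target class → [w].
Rule 2 applies to /o/ (between /w/ and /z/: before a voiced consonant) → [oː].
/z/ (between /o/ and /l/): no rule targets it → [z].
/l/ (between /z/ and /i/) is unaffected → [l].
/i/ (between /l/ and /v/) occurs before a voiced consonant → [iː] by rule 2.
/v/ (between /i/ and /r/): no rule targets it → [v].
/r/ (between /v/ and /u/) is in the target of rule 1 but the environment (between two vowels) is not met → [r].
/u/ (between /r/ and /m/): before a voiced consonant, so rule 2 applies → [uː].
/m/ — not in any rule's target class → [m].
/l/ — not in any rule's target class → [l].
/a/ (between /l/ and /w/): before a voiced consonant, so rule 2 applies → [aː].
/w/ — not in any rule's target class → [w].
/p/ (between /w/ and /o/): no rule targets it → [p].
/o/ — between /p/ and /p/; rule 2 does not apply here → [o].
/p/ (word-final) is unaffected → [p].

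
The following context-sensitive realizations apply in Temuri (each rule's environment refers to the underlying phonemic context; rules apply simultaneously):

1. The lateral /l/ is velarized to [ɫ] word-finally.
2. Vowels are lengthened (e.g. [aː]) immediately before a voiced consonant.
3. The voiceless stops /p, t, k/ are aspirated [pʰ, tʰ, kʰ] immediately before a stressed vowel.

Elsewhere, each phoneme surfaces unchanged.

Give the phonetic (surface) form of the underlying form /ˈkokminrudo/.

/k/ (word-initial): immediately before a stressed vowel, so rule 3 applies → [kʰ].
/o/ (between /k/ and /k/) fails the environment for rule 2, so it stays [o].
/k/ — between /o/ and /m/; rule 3 does not apply here → [k].
/m/ (between /k/ and /i/): no rule targets it → [m].
/i/ meets the environment for rule 2 (before a voiced consonant) → [iː].
/n/ (between /i/ and /r/): no rule targets it → [n].
/r/ — not in any rule's target class → [r].
/u/ — between /r/ and /d/, before a voiced consonant — surfaces as [uː] (rule 2).
/d/ — not in any rule's target class → [d].
/o/ (word-final) is in the target of rule 2 but the environment (before a voiced consonant) is not met → [o].

[ˈkʰokmiːnruːdo]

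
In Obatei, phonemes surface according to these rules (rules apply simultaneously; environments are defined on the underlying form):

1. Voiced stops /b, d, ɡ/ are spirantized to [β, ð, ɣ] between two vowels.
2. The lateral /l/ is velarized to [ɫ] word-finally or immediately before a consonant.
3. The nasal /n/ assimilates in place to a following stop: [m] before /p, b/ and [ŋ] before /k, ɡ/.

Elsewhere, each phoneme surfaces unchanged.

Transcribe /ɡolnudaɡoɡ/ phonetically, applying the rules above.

/ɡ/ — word-initial; rule 1 does not apply here → [ɡ].
/o/ stays [o].
/l/ — between /o/ and /n/, word-finally or immediately before a consonant — surfaces as [ɫ] (rule 2).
/n/ — between /l/ and /u/; rule 3 does not apply here → [n].
/u/ (between /n/ and /d/): no rule targets it → [u].
/d/ — between /u/ and /a/, between two vowels — surfaces as [ð] (rule 1).
/a/ (between /d/ and /ɡ/) is unaffected → [a].
/ɡ/ (between /a/ and /o/) occurs between two vowels → [ɣ] by rule 1.
/o/ — not in any rule's target class → [o].
/ɡ/ (word-final) is in the target of rule 1 but the environment (between two vowels) is not met → [ɡ].

[ɡoɫnuðaɣoɡ]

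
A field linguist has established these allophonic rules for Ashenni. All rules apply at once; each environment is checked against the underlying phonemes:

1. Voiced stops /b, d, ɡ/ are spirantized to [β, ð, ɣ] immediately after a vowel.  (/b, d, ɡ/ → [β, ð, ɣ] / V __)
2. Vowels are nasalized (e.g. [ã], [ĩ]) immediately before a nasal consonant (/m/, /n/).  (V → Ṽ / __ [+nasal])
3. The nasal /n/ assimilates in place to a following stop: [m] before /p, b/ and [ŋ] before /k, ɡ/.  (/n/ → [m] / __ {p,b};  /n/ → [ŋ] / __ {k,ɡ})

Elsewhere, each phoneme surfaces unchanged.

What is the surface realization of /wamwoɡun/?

[wãmwoɣũn]

/a/ meets the environment for rule 2 (before a nasal consonant) → [ã].
/o/ (between /w/ and /ɡ/): rule 2 targets it, but not before a nasal consonant → unchanged [o].
/ɡ/ (between /o/ and /u/) occurs immediately after a vowel → [ɣ] by rule 1.
/u/ meets the environment for rule 2 (before a nasal consonant) → [ũ].
/n/ (word-final): rule 3 targets it, but not before a labial or velar stop → unchanged [n].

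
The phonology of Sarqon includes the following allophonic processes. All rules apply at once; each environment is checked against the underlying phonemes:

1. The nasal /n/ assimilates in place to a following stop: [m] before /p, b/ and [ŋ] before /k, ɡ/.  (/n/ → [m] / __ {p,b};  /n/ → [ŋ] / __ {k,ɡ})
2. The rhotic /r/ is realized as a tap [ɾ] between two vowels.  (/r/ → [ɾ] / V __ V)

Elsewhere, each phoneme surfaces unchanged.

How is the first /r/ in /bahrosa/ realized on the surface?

/r/ (between /h/ and /o/) is in the target of rule 2 but the environment (between two vowels) is not met → [r].

[r]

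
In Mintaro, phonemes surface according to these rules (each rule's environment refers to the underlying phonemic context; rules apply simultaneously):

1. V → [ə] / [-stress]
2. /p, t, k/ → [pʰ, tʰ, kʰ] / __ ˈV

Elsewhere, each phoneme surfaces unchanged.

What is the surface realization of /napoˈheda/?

Rule 1 applies to /a/ (between /n/ and /p/: in an unstressed syllable) → [ə].
/p/ (between /a/ and /o/) fails the environment for rule 2, so it stays [p].
/o/ — between /p/ and /h/, in an unstressed syllable — surfaces as [ə] (rule 1).
/e/ — between /h/ and /d/; rule 1 does not apply here → [e].
/a/ (word-final) occurs in an unstressed syllable → [ə] by rule 1.

[nəpəˈhedə]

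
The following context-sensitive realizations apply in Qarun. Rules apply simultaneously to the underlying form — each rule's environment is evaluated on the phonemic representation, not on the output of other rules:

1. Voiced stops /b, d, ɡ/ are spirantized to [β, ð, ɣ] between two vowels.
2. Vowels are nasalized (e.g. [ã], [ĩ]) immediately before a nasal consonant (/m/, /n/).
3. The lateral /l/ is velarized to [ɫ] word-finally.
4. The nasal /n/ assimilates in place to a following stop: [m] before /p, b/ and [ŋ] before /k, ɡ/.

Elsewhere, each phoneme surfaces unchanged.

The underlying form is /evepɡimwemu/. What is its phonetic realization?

[evepɡĩmwẽmu]

/e/ (word-initial) fails the environment for rule 2, so it stays [e].
/e/ (between /v/ and /p/) fails the environment for rule 2, so it stays [e].
/ɡ/ (between /p/ and /i/) is in the target of rule 1 but the environment (between two vowels) is not met → [ɡ].
/i/ — between /ɡ/ and /m/, before a nasal consonant — surfaces as [ĩ] (rule 2).
/e/ meets the environment for rule 2 (before a nasal consonant) → [ẽ].
/u/ — word-final; rule 2 does not apply here → [u].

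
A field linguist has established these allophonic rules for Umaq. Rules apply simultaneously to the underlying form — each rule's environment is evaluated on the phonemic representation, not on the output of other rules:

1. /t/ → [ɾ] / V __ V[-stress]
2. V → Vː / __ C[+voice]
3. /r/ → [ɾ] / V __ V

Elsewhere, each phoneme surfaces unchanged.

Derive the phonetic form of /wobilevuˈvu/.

[woːbiːleːvuːˈvu]

/w/ stays [w].
/o/ (between /w/ and /b/): before a voiced consonant, so rule 2 applies → [oː].
/b/ stays [b].
/i/ (between /b/ and /l/): before a voiced consonant, so rule 2 applies → [iː].
/l/ (between /i/ and /e/): no rule targets it → [l].
/e/ (between /l/ and /v/) occurs before a voiced consonant → [eː] by rule 2.
/v/ (between /e/ and /u/) is unaffected → [v].
/u/ meets the environment for rule 2 (before a voiced consonant) → [uː].
/v/ stays [v].
/u/ (word-final) fails the environment for rule 2, so it stays [u].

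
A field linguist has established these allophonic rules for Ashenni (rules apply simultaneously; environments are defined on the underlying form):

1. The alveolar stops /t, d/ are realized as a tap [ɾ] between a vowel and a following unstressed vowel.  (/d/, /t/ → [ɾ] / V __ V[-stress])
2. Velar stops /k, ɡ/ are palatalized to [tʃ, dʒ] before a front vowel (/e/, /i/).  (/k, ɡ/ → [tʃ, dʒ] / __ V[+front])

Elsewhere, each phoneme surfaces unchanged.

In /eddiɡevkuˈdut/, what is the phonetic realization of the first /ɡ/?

[dʒ]

Rule 2 applies to /ɡ/ (between /i/ and /e/: before a front vowel) → [dʒ].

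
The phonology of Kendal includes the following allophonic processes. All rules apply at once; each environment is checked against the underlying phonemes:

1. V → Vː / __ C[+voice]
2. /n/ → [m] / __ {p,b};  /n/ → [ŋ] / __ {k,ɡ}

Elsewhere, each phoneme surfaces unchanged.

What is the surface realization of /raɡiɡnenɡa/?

/r/ (word-initial): no rule targets it → [r].
/a/ (between /r/ and /ɡ/) occurs before a voiced consonant → [aː] by rule 1.
/ɡ/ stays [ɡ].
Rule 1 applies to /i/ (between /ɡ/ and /ɡ/: before a voiced consonant) → [iː].
/ɡ/ stays [ɡ].
/n/ (between /ɡ/ and /e/): rule 2 targets it, but not before a labial or velar stop → unchanged [n].
/e/ (between /n/ and /n/): before a voiced consonant, so rule 1 applies → [eː].
Rule 2 applies to /n/ (between /e/ and /ɡ/: before a labial or velar stop) → [ŋ].
/ɡ/ (between /n/ and /a/): no rule targets it → [ɡ].
/a/ — word-final; rule 1 does not apply here → [a].

[raːɡiːɡneːŋɡa]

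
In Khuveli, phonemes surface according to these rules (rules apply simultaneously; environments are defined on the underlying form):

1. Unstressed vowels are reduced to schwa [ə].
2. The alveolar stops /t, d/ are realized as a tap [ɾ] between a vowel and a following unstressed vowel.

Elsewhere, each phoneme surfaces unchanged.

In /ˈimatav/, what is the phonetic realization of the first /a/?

/a/ meets the environment for rule 1 (in an unstressed syllable) → [ə].

[ə]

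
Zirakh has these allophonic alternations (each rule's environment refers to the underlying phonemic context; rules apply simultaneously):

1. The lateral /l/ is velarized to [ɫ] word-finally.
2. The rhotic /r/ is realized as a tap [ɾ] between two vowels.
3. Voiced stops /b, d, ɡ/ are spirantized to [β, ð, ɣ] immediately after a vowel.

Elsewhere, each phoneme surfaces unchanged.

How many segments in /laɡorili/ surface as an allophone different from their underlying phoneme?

Segments that undergo a rule: /ɡ/ → [ɣ] (rule 3); /r/ → [ɾ] (rule 2).
All other segments surface unchanged.

2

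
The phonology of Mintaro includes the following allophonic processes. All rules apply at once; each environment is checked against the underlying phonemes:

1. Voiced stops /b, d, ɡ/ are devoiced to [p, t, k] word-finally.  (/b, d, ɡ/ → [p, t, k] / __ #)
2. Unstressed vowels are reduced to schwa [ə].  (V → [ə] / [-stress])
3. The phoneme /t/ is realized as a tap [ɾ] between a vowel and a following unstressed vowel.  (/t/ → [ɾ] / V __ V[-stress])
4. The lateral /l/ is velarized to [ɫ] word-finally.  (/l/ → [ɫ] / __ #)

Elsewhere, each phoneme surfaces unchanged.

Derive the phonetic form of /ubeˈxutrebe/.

[əbəˈxutrəbə]

/u/ (word-initial) occurs in an unstressed syllable → [ə] by rule 2.
/b/ (between /u/ and /e/) fails the environment for rule 1, so it stays [b].
/e/ — between /b/ and /x/, in an unstressed syllable — surfaces as [ə] (rule 2).
/x/ (between /e/ and /u/) is unaffected → [x].
/u/ (between /x/ and /t/): rule 2 targets it, but not in an unstressed syllable → unchanged [u].
/t/ (between /u/ and /r/) fails the environment for rule 3, so it stays [t].
/r/ (between /t/ and /e/): no rule targets it → [r].
/e/ (between /r/ and /b/) occurs in an unstressed syllable → [ə] by rule 2.
/b/ (between /e/ and /e/) fails the environment for rule 1, so it stays [b].
/e/ meets the environment for rule 2 (in an unstressed syllable) → [ə].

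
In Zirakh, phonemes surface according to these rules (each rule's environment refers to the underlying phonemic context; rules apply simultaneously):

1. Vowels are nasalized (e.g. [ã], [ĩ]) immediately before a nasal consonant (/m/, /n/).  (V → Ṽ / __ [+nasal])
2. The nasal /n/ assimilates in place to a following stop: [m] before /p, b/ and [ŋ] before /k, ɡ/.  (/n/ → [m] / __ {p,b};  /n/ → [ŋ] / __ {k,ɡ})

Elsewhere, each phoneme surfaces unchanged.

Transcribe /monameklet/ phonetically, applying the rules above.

/m/ — not in any rule's target class → [m].
/o/ meets the environment for rule 1 (before a nasal consonant) → [õ].
/n/ (between /o/ and /a/) is in the target of rule 2 but the environment (before a labial or velar stop) is not met → [n].
/a/ meets the environment for rule 1 (before a nasal consonant) → [ã].
/m/ stays [m].
/e/ (between /m/ and /k/) is in the target of rule 1 but the environment (before a nasal consonant) is not met → [e].
/k/ — not in any rule's target class → [k].
/l/ (between /k/ and /e/): no rule targets it → [l].
/e/ — between /l/ and /t/; rule 1 does not apply here → [e].
/t/ — not in any rule's target class → [t].

[mõnãmeklet]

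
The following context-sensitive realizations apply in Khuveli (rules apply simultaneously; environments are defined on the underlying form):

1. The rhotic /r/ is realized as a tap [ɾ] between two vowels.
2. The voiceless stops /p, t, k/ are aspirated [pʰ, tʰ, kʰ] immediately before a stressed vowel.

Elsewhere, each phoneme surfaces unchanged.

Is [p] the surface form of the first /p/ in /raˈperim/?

No

/p/ (between /a/ and /e/) occurs immediately before a stressed vowel → [pʰ] by rule 2.
The actual realization is [pʰ], not [p].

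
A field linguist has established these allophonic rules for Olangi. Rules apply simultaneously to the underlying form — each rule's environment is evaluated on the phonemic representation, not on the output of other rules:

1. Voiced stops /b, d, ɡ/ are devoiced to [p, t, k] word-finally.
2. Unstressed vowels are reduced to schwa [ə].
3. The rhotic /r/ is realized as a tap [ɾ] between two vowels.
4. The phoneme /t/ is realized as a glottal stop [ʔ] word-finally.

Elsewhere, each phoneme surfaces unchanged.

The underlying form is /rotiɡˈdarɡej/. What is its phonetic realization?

[rətəɡˈdarɡəj]

/r/ — word-initial; rule 3 does not apply here → [r].
/o/ meets the environment for rule 2 (in an unstressed syllable) → [ə].
/t/ (between /o/ and /i/): rule 4 targets it, but not word-finally → unchanged [t].
/i/ — between /t/ and /ɡ/, in an unstressed syllable — surfaces as [ə] (rule 2).
/ɡ/ — between /i/ and /d/; rule 1 does not apply here → [ɡ].
/d/ (between /ɡ/ and /a/) fails the environment for rule 1, so it stays [d].
/a/ — between /d/ and /r/; rule 2 does not apply here → [a].
/r/ (between /a/ and /ɡ/) fails the environment for rule 3, so it stays [r].
/ɡ/ — between /r/ and /e/; rule 1 does not apply here → [ɡ].
/e/ — between /ɡ/ and /j/, in an unstressed syllable — surfaces as [ə] (rule 2).
/j/ stays [j].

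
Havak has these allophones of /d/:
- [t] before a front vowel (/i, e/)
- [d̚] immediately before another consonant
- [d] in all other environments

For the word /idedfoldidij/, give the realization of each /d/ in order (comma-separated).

[t], [d̚], [t], [t]

Occurrence 1 (position 2): before a front vowel (/i, e/) → [t].
Occurrence 2 (position 4): immediately before another consonant → [d̚].
Occurrence 3 (position 8): before a front vowel (/i, e/) → [t].
Occurrence 4 (position 10): before a front vowel (/i, e/) → [t].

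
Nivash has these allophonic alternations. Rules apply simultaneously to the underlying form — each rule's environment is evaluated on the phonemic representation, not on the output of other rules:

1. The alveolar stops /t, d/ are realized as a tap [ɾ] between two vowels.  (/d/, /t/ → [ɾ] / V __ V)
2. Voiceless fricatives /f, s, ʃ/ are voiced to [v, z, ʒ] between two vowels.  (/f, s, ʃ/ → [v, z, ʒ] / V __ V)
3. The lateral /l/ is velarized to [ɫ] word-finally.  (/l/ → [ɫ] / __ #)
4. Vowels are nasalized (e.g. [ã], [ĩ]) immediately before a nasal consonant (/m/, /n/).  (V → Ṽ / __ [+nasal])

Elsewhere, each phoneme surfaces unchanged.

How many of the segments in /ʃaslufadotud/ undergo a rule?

Segments that undergo a rule: /f/ → [v] (rule 2); /d/ → [ɾ] (rule 1); /t/ → [ɾ] (rule 1).
All other segments surface unchanged.

3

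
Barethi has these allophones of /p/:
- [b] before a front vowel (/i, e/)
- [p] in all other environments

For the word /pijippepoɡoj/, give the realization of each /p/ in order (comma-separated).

Occurrence 1 (position 1): before a front vowel (/i, e/) → [b].
Occurrence 2 (position 5): no conditioning environment matches → elsewhere allophone [p].
Occurrence 3 (position 6): before a front vowel (/i, e/) → [b].
Occurrence 4 (position 8): no conditioning environment matches → elsewhere allophone [p].

[b], [p], [b], [p]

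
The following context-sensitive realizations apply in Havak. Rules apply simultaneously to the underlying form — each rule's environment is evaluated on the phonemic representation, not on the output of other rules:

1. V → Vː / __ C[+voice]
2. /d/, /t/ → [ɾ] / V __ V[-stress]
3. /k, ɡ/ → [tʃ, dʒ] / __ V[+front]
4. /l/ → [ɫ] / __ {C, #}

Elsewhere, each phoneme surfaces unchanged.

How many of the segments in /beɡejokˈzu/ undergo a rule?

Segments that undergo a rule: /e/ → [eː] (rule 1); /ɡ/ → [dʒ] (rule 3); /e/ → [eː] (rule 1).
All other segments surface unchanged.

3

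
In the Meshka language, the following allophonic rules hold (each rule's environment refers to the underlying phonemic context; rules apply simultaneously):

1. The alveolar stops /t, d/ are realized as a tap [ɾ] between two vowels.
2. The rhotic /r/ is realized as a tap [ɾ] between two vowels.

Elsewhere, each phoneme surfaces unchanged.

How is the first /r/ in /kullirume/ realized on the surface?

/r/ — between /i/ and /u/, between two vowels — surfaces as [ɾ] (rule 2).

[ɾ]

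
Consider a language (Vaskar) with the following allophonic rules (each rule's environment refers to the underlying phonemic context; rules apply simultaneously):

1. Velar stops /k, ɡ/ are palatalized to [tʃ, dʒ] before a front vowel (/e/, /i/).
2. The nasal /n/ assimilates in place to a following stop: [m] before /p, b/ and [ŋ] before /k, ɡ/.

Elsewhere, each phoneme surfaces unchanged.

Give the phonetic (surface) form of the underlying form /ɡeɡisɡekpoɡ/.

[dʒedʒisdʒekpoɡ]

/ɡ/ meets the environment for rule 1 (before a front vowel) → [dʒ].
/e/ stays [e].
/ɡ/ meets the environment for rule 1 (before a front vowel) → [dʒ].
/i/ — not in any rule's target class → [i].
/s/ stays [s].
/ɡ/ (between /s/ and /e/): before a front vowel, so rule 1 applies → [dʒ].
/e/ (between /ɡ/ and /k/) is unaffected → [e].
/k/ (between /e/ and /p/) fails the environment for rule 1, so it stays [k].
/p/ — not in any rule's target class → [p].
/o/ — not in any rule's target class → [o].
/ɡ/ (word-final) fails the environment for rule 1, so it stays [ɡ].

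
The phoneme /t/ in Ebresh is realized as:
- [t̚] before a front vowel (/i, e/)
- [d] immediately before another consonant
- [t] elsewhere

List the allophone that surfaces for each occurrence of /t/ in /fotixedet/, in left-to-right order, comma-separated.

Occurrence 1 (position 3): before a front vowel (/i, e/) → [t̚].
Occurrence 2 (position 9): no conditioning environment matches → elsewhere allophone [t].

[t̚], [t]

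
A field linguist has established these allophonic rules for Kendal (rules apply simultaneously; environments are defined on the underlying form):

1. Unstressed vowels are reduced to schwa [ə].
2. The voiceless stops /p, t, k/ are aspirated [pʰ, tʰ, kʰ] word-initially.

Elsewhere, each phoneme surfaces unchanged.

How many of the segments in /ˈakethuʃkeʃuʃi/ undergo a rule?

Segments that undergo a rule: /e/ → [ə] (rule 1); /u/ → [ə] (rule 1); /e/ → [ə] (rule 1); /u/ → [ə] (rule 1); /i/ → [ə] (rule 1).
All other segments surface unchanged.

5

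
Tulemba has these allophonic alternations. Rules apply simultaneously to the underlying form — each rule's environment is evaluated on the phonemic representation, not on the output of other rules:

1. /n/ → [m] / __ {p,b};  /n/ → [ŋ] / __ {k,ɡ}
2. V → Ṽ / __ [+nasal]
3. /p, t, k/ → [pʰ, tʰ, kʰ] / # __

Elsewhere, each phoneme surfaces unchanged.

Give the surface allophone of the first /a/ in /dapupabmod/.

/a/ — between /d/ and /p/; rule 2 does not apply here → [a].

[a]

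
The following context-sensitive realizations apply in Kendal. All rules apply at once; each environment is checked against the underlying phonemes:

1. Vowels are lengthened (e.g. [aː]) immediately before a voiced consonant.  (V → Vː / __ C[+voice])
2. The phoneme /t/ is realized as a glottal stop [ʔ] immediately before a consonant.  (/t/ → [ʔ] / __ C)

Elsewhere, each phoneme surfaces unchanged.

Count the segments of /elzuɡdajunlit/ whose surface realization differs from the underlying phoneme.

4

Segments that undergo a rule: /e/ → [eː] (rule 1); /u/ → [uː] (rule 1); /a/ → [aː] (rule 1); /u/ → [uː] (rule 1).
All other segments surface unchanged.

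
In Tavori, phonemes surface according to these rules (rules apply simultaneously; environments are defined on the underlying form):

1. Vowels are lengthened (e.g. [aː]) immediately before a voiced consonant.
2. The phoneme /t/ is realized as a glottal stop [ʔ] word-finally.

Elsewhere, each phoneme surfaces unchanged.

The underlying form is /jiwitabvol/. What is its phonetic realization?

/i/ (between /j/ and /w/) occurs before a voiced consonant → [iː] by rule 1.
/i/ — between /w/ and /t/; rule 1 does not apply here → [i].
/t/ — between /i/ and /a/; rule 2 does not apply here → [t].
/a/ (between /t/ and /b/) occurs before a voiced consonant → [aː] by rule 1.
/o/ (between /v/ and /l/) occurs before a voiced consonant → [oː] by rule 1.

[jiːwitaːbvoːl]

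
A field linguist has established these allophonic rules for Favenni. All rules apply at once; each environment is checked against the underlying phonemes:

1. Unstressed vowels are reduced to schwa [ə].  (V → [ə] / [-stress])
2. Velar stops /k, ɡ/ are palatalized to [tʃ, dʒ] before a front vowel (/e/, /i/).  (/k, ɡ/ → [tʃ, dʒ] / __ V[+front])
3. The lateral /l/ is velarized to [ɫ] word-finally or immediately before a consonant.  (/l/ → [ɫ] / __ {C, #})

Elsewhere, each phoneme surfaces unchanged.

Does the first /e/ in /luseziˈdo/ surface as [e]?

No

/e/ (between /s/ and /z/) occurs in an unstressed syllable → [ə] by rule 1.
The actual realization is [ə], not [e].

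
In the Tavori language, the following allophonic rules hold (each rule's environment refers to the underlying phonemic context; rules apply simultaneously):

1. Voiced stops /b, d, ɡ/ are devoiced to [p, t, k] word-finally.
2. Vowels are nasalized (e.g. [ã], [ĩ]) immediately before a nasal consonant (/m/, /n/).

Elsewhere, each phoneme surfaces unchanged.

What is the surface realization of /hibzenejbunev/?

[hibzẽnejbũnev]

/h/ — not in any rule's target class → [h].
/i/ (between /h/ and /b/) is in the target of rule 2 but the environment (before a nasal consonant) is not met → [i].
/b/ — between /i/ and /z/; rule 1 does not apply here → [b].
/z/ (between /b/ and /e/): no rule targets it → [z].
/e/ meets the environment for rule 2 (before a nasal consonant) → [ẽ].
/n/ stays [n].
/e/ (between /n/ and /j/) fails the environment for rule 2, so it stays [e].
/j/ (between /e/ and /b/) is unaffected → [j].
/b/ (between /j/ and /u/) fails the environment for rule 1, so it stays [b].
Rule 2 applies to /u/ (between /b/ and /n/: before a nasal consonant) → [ũ].
/n/ (between /u/ and /e/) is unaffected → [n].
/e/ — between /n/ and /v/; rule 2 does not apply here → [e].
/v/ (word-final) is unaffected → [v].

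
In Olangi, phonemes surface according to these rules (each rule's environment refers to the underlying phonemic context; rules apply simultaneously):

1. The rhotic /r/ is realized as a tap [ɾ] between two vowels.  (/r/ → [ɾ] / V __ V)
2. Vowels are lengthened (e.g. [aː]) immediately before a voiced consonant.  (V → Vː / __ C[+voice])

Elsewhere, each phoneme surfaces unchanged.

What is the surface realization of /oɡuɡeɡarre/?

[oːɡuːɡeːɡaːrre]

/o/ — word-initial, before a voiced consonant — surfaces as [oː] (rule 2).
/ɡ/ — not in any rule's target class → [ɡ].
/u/ (between /ɡ/ and /ɡ/): before a voiced consonant, so rule 2 applies → [uː].
/ɡ/ (between /u/ and /e/) is unaffected → [ɡ].
Rule 2 applies to /e/ (between /ɡ/ and /ɡ/: before a voiced consonant) → [eː].
/ɡ/ — not in any rule's target class → [ɡ].
/a/ — between /ɡ/ and /r/, before a voiced consonant — surfaces as [aː] (rule 2).
/r/ — between /a/ and /r/; rule 1 does not apply here → [r].
/r/ (between /r/ and /e/): rule 1 targets it, but not between two vowels → unchanged [r].
/e/ — word-final; rule 2 does not apply here → [e].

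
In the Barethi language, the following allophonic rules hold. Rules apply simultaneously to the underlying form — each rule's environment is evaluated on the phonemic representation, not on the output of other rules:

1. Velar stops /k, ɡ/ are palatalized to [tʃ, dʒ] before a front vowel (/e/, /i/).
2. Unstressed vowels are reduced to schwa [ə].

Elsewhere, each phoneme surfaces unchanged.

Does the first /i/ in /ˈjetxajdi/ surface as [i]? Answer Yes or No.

/i/ (word-final) occurs in an unstressed syllable → [ə] by rule 2.
The actual realization is [ə], not [i].

No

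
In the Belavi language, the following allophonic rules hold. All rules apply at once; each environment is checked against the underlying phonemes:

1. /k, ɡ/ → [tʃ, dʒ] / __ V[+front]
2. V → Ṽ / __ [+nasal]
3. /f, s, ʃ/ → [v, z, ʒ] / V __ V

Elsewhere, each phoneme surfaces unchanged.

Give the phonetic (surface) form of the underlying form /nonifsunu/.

/n/ — not in any rule's target class → [n].
/o/ — between /n/ and /n/, before a nasal consonant — surfaces as [õ] (rule 2).
/n/ (between /o/ and /i/): no rule targets it → [n].
/i/ (between /n/ and /f/) fails the environment for rule 2, so it stays [i].
/f/ (between /i/ and /s/) fails the environment for rule 3, so it stays [f].
/s/ (between /f/ and /u/): rule 3 targets it, but not between two vowels → unchanged [s].
/u/ (between /s/ and /n/) occurs before a nasal consonant → [ũ] by rule 2.
/n/ stays [n].
/u/ (word-final) is in the target of rule 2 but the environment (before a nasal consonant) is not met → [u].

[nõnifsũnu]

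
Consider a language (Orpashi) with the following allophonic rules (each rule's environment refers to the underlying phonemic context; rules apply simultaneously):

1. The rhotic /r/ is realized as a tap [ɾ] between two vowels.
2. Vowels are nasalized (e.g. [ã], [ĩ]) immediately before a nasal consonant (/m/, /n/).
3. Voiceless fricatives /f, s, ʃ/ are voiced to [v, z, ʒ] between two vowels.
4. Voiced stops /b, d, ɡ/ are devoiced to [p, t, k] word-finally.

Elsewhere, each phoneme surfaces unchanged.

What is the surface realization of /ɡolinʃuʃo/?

[ɡolĩnʃuʒo]

/ɡ/ (word-initial) fails the environment for rule 4, so it stays [ɡ].
/o/ (between /ɡ/ and /l/): rule 2 targets it, but not before a nasal consonant → unchanged [o].
/l/ (between /o/ and /i/): no rule targets it → [l].
Rule 2 applies to /i/ (between /l/ and /n/: before a nasal consonant) → [ĩ].
/n/ (between /i/ and /ʃ/) is unaffected → [n].
/ʃ/ (between /n/ and /u/) is in the target of rule 3 but the environment (between two vowels) is not met → [ʃ].
/u/ — between /ʃ/ and /ʃ/; rule 2 does not apply here → [u].
/ʃ/ meets the environment for rule 3 (between two vowels) → [ʒ].
/o/ (word-final) is in the target of rule 2 but the environment (before a nasal consonant) is not met → [o].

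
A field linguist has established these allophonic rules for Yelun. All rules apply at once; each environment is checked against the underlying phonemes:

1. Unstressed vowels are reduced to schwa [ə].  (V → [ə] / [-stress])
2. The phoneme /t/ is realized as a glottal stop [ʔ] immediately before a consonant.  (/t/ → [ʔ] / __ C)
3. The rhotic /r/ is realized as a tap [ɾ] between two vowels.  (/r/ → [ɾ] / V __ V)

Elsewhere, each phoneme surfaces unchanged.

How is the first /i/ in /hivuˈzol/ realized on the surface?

[ə]

Rule 1 applies to /i/ (between /h/ and /v/: in an unstressed syllable) → [ə].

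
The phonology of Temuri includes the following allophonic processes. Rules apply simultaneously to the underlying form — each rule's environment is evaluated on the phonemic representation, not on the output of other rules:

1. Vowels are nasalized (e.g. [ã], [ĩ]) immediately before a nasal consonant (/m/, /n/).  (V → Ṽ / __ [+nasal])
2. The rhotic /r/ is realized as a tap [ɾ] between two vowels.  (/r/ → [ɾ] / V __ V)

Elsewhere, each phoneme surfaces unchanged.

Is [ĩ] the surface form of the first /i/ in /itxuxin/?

No

/i/ (word-initial): rule 1 targets it, but not before a nasal consonant → unchanged [i].
The actual realization is [i], not [ĩ].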